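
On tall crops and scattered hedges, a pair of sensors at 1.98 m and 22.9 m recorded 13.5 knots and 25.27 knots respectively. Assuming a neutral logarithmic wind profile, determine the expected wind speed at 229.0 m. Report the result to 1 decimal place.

36.3 knots

Log law: V ∝ ln(z/z₀). From the pair, with r = V₁/V₂ = 0.53423,
ln z₀ = (ln z₁ − r·ln z₂)/(1 − r) = (0.6831 − 0.53423×3.1311)/0.46577 = -2.1248 → z₀ = 0.1195 m
V₃ = V₁ · ln(z₃/z₀)/ln(z₁/z₀) = 13.5 × 7.5585/2.8079 = 36.3407 knots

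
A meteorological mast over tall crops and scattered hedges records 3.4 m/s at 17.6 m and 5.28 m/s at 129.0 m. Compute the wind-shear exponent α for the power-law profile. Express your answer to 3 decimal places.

Power law: V₂/V₁ = (z₂/z₁)^α ⇒ α = ln(V₂/V₁) / ln(z₂/z₁)
α = ln(5.28/3.4) / ln(129.0/17.6) = ln(1.5529) / ln(7.3295)
  = 0.44015 / 1.99191 = 0.22097

α ≈ 0.221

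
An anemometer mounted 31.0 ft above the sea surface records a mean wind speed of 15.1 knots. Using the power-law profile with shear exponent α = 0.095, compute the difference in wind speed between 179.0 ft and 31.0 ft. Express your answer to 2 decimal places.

2.74 knots

Power law: V₂ = V₁ · (z₂/z₁)^α = 15.1 × (5.7742)^0.095 = 17.8369 knots
ΔV = 17.8369 − 15.1 = 2.7369 knots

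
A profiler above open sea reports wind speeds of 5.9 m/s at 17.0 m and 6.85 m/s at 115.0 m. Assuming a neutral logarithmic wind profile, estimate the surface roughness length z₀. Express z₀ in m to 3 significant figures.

z₀ ≈ 0.000119 m

Log law: V(z) ∝ ln(z/z₀). With r = V₁/V₂ = 5.9/6.85 = 0.86131,
r · ln(z₂/z₀) = ln(z₁/z₀) ⇒ ln z₀ = (ln z₁ − r·ln z₂)/(1 − r)
ln z₀ = (2.83321 − 0.86131×4.74493) / 0.13869 = -9.0396
z₀ = exp(-9.0396) = 0.0001186 m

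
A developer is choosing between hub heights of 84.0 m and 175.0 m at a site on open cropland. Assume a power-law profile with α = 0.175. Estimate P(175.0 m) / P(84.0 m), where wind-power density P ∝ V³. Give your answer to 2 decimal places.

Speed ratio: V_B/V_A = (z_B/z_A)^α = (175.0/84.0)^0.175 = (2.0833)^0.175 = 1.13706
Power-density ratio: P_B/P_A = (V_B/V_A)³ = (1.13706)³ = 1.47010

1.47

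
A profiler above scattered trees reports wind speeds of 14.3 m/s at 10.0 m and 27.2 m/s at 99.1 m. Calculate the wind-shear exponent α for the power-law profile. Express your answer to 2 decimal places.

α ≈ 0.28

Power law: V₂/V₁ = (z₂/z₁)^α ⇒ α = ln(V₂/V₁) / ln(z₂/z₁)
α = ln(27.2/14.3) / ln(99.1/10.0) = ln(1.9021) / ln(9.9100)
  = 0.64296 / 2.29354 = 0.28033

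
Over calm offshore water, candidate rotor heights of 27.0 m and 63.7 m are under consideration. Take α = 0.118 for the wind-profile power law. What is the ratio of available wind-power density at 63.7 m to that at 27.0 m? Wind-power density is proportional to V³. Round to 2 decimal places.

Speed ratio: V_B/V_A = (z_B/z_A)^α = (63.7/27.0)^0.118 = (2.3593)^0.118 = 1.10659
Power-density ratio: P_B/P_A = (V_B/V_A)³ = (1.10659)³ = 1.35507

1.36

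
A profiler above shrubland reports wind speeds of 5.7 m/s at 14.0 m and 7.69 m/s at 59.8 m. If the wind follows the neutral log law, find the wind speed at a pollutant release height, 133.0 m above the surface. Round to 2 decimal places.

8.79 m/s

Log law: V ∝ ln(z/z₀). From the pair, with r = V₁/V₂ = 0.74122,
ln z₀ = (ln z₁ − r·ln z₂)/(1 − r) = (2.6391 − 0.74122×4.0910)/0.25878 = -1.5198 → z₀ = 0.2188 m
V₃ = V₁ · ln(z₃/z₀)/ln(z₁/z₀) = 5.7 × 6.4101/4.1588 = 8.7856 m/s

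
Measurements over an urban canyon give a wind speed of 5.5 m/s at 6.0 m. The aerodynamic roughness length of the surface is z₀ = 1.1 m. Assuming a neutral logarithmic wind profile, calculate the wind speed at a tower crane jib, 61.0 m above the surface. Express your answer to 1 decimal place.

Log law: V(z) ∝ ln(z/z₀), so V₂/V₁ = ln(z₂/z₀) / ln(z₁/z₀).
ln(61.0/1.1) = 4.0156, ln(6.0/1.1) = 1.6964
V₂ = 5.5 × 4.0156/1.6964 = 5.5 × 2.3670 = 13.0187 m/s

13.0 m/s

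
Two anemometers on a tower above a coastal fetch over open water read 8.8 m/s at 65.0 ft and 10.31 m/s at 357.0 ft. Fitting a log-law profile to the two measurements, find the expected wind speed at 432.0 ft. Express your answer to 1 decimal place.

Log law: V ∝ ln(z/z₀). From the pair, with r = V₁/V₂ = 0.85354,
ln z₀ = (ln z₁ − r·ln z₂)/(1 − r) = (4.1744 − 0.85354×5.8777)/0.14646 = -5.7524 → z₀ = 0.003175 ft
V₃ = V₁ · ln(z₃/z₀)/ln(z₁/z₀) = 8.8 × 11.8208/9.9268 = 10.4790 m/s

10.5 m/s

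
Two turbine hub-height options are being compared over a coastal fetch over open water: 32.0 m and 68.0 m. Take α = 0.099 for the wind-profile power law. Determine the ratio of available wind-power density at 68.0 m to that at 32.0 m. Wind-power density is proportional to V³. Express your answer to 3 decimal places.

1.251

Speed ratio: V_B/V_A = (z_B/z_A)^α = (68.0/32.0)^0.099 = (2.1250)^0.099 = 1.07748
Power-density ratio: P_B/P_A = (V_B/V_A)³ = (1.07748)³ = 1.25091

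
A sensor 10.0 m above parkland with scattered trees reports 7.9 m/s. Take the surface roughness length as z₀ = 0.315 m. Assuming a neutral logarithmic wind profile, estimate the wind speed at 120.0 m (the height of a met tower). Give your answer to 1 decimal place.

13.6 m/s

Log law: V(z) ∝ ln(z/z₀), so V₂/V₁ = ln(z₂/z₀) / ln(z₁/z₀).
ln(120.0/0.315) = 5.9427, ln(10.0/0.315) = 3.4578
V₂ = 7.9 × 5.9427/3.4578 = 7.9 × 1.7186 = 13.5773 m/s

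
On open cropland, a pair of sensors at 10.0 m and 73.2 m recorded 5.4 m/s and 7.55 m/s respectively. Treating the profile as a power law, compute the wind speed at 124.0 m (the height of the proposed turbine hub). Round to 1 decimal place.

8.3 m/s

First find α: α = ln(V₂/V₁)/ln(z₂/z₁) = ln(7.55/5.4)/ln(73.2/10.0) = 0.33515/1.99061 = 0.1684
Extrapolate from 73.2 m to 124.0 m: V₃ = 7.55 × (124.0/73.2)^0.1684 = 7.55 × 1.0928 = 8.2506 m/s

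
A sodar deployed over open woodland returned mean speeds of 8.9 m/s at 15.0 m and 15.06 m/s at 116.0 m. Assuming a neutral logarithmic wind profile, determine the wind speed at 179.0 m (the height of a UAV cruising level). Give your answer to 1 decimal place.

Log law: V ∝ ln(z/z₀). From the pair, with r = V₁/V₂ = 0.59097,
ln z₀ = (ln z₁ − r·ln z₂)/(1 − r) = (2.7081 − 0.59097×4.7536)/0.40903 = -0.2474 → z₀ = 0.7809 m
V₃ = V₁ · ln(z₃/z₀)/ln(z₁/z₀) = 8.9 × 5.4347/2.9554 = 16.3663 m/s

16.4 m/s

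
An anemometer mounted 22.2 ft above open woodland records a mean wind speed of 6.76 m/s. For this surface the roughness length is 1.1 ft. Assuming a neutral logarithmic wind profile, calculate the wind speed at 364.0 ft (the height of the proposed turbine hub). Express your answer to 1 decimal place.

Log law: V(z) ∝ ln(z/z₀), so V₂/V₁ = ln(z₂/z₀) / ln(z₁/z₀).
ln(364.0/1.1) = 5.8018, ln(22.2/1.1) = 3.0048
V₂ = 6.76 × 5.8018/3.0048 = 6.76 × 1.9309 = 13.0527 m/s

13.1 m/s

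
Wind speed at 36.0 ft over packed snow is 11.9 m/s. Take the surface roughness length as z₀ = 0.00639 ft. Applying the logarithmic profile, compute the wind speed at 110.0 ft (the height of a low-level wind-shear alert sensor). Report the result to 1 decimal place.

13.4 m/s

Log law: V(z) ∝ ln(z/z₀), so V₂/V₁ = ln(z₂/z₀) / ln(z₁/z₀).
ln(110.0/0.00639) = 9.7535, ln(36.0/0.00639) = 8.6365
V₂ = 11.9 × 9.7535/8.6365 = 11.9 × 1.1293 = 13.4390 m/s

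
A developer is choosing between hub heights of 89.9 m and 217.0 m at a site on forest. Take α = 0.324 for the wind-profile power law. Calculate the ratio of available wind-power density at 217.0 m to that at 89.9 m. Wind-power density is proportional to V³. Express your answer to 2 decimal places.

Speed ratio: V_B/V_A = (z_B/z_A)^α = (217.0/89.9)^0.324 = (2.4138)^0.324 = 1.33044
Power-density ratio: P_B/P_A = (V_B/V_A)³ = (1.33044)³ = 2.35496

2.35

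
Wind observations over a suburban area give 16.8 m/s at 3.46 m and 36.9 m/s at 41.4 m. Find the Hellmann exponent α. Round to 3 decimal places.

Power law: V₂/V₁ = (z₂/z₁)^α ⇒ α = ln(V₂/V₁) / ln(z₂/z₁)
α = ln(36.9/16.8) / ln(41.4/3.46) = ln(2.1964) / ln(11.9653)
  = 0.78683 / 2.48201 = 0.31701

α ≈ 0.317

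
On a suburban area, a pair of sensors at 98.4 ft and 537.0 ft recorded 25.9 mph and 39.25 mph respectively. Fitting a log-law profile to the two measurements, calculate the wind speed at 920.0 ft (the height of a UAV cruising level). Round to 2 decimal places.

Log law: V ∝ ln(z/z₀). From the pair, with r = V₁/V₂ = 0.65987,
ln z₀ = (ln z₁ − r·ln z₂)/(1 − r) = (4.5890 − 0.65987×6.2860)/0.34013 = 1.2968 → z₀ = 3.658 ft
V₃ = V₁ · ln(z₃/z₀)/ln(z₁/z₀) = 25.9 × 5.5276/3.2922 = 43.4854 mph

43.49 mph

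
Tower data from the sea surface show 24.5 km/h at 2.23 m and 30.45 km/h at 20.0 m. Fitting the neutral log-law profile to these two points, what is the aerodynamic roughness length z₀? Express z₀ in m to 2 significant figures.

z₀ ≈ 0.00027 m

Log law: V(z) ∝ ln(z/z₀). With r = V₁/V₂ = 24.5/30.45 = 0.80460,
r · ln(z₂/z₀) = ln(z₁/z₀) ⇒ ln z₀ = (ln z₁ − r·ln z₂)/(1 − r)
ln z₀ = (0.80200 − 0.80460×2.99573) / 0.19540 = -8.2310
z₀ = exp(-8.2310) = 0.0002663 m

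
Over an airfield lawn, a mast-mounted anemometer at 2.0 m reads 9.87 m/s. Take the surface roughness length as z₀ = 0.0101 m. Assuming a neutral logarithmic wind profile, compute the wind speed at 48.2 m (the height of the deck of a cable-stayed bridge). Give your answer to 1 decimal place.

Log law: V(z) ∝ ln(z/z₀), so V₂/V₁ = ln(z₂/z₀) / ln(z₁/z₀).
ln(48.2/0.0101) = 8.4706, ln(2.0/0.0101) = 5.2884
V₂ = 9.87 × 8.4706/5.2884 = 9.87 × 1.6017 = 15.8092 m/s

15.8 m/s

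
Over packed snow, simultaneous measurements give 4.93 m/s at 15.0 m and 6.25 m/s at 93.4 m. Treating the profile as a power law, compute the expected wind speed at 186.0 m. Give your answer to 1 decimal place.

6.8 m/s

First find α: α = ln(V₂/V₁)/ln(z₂/z₁) = ln(6.25/4.93)/ln(93.4/15.0) = 0.23724/1.82884 = 0.1297
Extrapolate from 93.4 m to 186.0 m: V₃ = 6.25 × (186.0/93.4)^0.1297 = 6.25 × 1.0935 = 6.8342 m/s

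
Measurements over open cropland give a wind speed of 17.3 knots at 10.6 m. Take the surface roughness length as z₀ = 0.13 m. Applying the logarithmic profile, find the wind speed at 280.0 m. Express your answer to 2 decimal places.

30.17 knots

Log law: V(z) ∝ ln(z/z₀), so V₂/V₁ = ln(z₂/z₀) / ln(z₁/z₀).
ln(280.0/0.13) = 7.6750, ln(10.6/0.13) = 4.4011
V₂ = 17.3 × 7.6750/4.4011 = 17.3 × 1.7439 = 30.1694 knots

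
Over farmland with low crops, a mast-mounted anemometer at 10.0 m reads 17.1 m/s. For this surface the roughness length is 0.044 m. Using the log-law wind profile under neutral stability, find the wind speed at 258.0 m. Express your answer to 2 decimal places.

27.34 m/s

Log law: V(z) ∝ ln(z/z₀), so V₂/V₁ = ln(z₂/z₀) / ln(z₁/z₀).
ln(258.0/0.044) = 8.6765, ln(10.0/0.044) = 5.4262
V₂ = 17.1 × 8.6765/5.4262 = 17.1 × 1.5990 = 27.3432 m/s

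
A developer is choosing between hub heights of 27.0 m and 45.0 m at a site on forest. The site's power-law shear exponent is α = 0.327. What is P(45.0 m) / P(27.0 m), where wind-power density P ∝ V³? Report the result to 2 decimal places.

Speed ratio: V_B/V_A = (z_B/z_A)^α = (45.0/27.0)^0.327 = (1.6667)^0.327 = 1.18180
Power-density ratio: P_B/P_A = (V_B/V_A)³ = (1.18180)³ = 1.65057

1.65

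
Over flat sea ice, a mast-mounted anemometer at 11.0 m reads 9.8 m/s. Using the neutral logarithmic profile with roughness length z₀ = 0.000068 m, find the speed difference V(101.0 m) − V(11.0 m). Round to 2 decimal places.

Log law: V₂ = V₁ · ln(z₂/z₀)/ln(z₁/z₀) = 9.8 × 14.2111/11.9939 = 11.6117 m/s
ΔV = 11.6117 − 9.8 = 1.8117 m/s

1.81 m/s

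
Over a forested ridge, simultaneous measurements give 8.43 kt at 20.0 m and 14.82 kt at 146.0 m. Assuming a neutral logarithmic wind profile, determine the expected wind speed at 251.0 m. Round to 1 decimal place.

Log law: V ∝ ln(z/z₀). From the pair, with r = V₁/V₂ = 0.56883,
ln z₀ = (ln z₁ − r·ln z₂)/(1 − r) = (2.9957 − 0.56883×4.9836)/0.43117 = 0.3732 → z₀ = 1.452 m
V₃ = V₁ · ln(z₃/z₀)/ln(z₁/z₀) = 8.43 × 5.1522/2.6225 = 16.5618 kt

16.6 kt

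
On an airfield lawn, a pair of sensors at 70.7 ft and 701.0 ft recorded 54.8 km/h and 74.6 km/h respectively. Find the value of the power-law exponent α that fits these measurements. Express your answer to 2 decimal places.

α ≈ 0.13

Power law: V₂/V₁ = (z₂/z₁)^α ⇒ α = ln(V₂/V₁) / ln(z₂/z₁)
α = ln(74.6/54.8) / ln(701.0/70.7) = ln(1.3613) / ln(9.9151)
  = 0.30845 / 2.29406 = 0.13446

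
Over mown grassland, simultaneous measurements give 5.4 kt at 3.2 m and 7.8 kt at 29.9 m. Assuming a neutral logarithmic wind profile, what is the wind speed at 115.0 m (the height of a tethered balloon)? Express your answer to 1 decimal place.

Log law: V ∝ ln(z/z₀). From the pair, with r = V₁/V₂ = 0.69231,
ln z₀ = (ln z₁ − r·ln z₂)/(1 − r) = (1.1632 − 0.69231×3.3979)/0.30769 = -3.8649 → z₀ = 0.02096 m
V₃ = V₁ · ln(z₃/z₀)/ln(z₁/z₀) = 5.4 × 8.6099/5.0281 = 9.2467 kt

9.2 kt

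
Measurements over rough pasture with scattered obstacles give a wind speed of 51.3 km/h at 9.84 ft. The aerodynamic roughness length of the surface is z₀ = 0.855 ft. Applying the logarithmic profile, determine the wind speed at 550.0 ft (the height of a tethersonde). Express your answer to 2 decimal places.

135.78 km/h

Log law: V(z) ∝ ln(z/z₀), so V₂/V₁ = ln(z₂/z₀) / ln(z₁/z₀).
ln(550.0/0.855) = 6.4666, ln(9.84/0.855) = 2.4431
V₂ = 51.3 × 6.4666/2.4431 = 51.3 × 2.6469 = 135.7840 km/h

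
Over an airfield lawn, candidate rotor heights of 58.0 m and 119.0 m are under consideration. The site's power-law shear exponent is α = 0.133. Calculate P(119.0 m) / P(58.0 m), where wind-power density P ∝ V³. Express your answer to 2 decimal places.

Speed ratio: V_B/V_A = (z_B/z_A)^α = (119.0/58.0)^0.133 = (2.0517)^0.133 = 1.10030
Power-density ratio: P_B/P_A = (V_B/V_A)³ = (1.10030)³ = 1.33210

1.33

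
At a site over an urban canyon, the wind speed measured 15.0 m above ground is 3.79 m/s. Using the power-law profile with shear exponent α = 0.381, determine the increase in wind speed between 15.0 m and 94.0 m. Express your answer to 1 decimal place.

Power law: V₂ = V₁ · (z₂/z₁)^α = 3.79 × (6.2667)^0.381 = 7.6262 m/s
ΔV = 7.6262 − 3.79 = 3.8362 m/s

3.8 m/s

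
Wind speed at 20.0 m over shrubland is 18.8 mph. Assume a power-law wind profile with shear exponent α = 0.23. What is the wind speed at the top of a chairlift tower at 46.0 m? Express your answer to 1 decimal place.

Power-law profile: V₂ = V₁ · (z₂/z₁)^α
V₂ = 18.8 × (46.0/20.0)^0.23 = 18.8 × (2.3000)^0.23
    = 18.8 × 1.2111 = 22.7696 mph

22.8 mph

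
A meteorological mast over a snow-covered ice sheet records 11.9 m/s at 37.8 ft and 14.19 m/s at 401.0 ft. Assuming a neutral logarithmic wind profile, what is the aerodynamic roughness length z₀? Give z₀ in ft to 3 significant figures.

z₀ ≈ 0.000177 ft

Log law: V(z) ∝ ln(z/z₀). With r = V₁/V₂ = 11.9/14.19 = 0.83862,
r · ln(z₂/z₀) = ln(z₁/z₀) ⇒ ln z₀ = (ln z₁ − r·ln z₂)/(1 − r)
ln z₀ = (3.63231 − 0.83862×5.99396) / 0.16138 = -8.6400
z₀ = exp(-8.6400) = 0.0001769 ft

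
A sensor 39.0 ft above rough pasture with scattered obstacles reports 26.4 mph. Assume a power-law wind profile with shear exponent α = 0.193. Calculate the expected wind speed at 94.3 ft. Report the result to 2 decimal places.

31.30 mph

Power-law profile: V₂ = V₁ · (z₂/z₁)^α
V₂ = 26.4 × (94.3/39.0)^0.193 = 26.4 × (2.4179)^0.193
    = 26.4 × 1.1858 = 31.3047 mph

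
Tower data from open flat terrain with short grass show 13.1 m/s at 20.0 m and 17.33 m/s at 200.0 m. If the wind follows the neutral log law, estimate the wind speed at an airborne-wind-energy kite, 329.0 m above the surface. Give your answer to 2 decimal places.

18.24 m/s

Log law: V ∝ ln(z/z₀). From the pair, with r = V₁/V₂ = 0.75591,
ln z₀ = (ln z₁ − r·ln z₂)/(1 − r) = (2.9957 − 0.75591×5.2983)/0.24409 = -4.1352 → z₀ = 0.01600 m
V₃ = V₁ · ln(z₃/z₀)/ln(z₁/z₀) = 13.1 × 9.9313/7.1309 = 18.2444 m/s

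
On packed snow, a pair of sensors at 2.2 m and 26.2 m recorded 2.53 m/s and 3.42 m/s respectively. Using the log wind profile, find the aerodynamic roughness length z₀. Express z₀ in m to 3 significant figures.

Log law: V(z) ∝ ln(z/z₀). With r = V₁/V₂ = 2.53/3.42 = 0.73977,
r · ln(z₂/z₀) = ln(z₁/z₀) ⇒ ln z₀ = (ln z₁ − r·ln z₂)/(1 − r)
ln z₀ = (0.78846 − 0.73977×3.26576) / 0.26023 = -6.2538
z₀ = exp(-6.2538) = 0.001923 m

z₀ ≈ 0.00192 m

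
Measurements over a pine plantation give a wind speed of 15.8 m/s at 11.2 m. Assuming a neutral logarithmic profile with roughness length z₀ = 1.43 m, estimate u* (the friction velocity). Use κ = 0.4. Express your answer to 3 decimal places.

Log law: V(z) = (u*/κ) · ln(z/z₀) ⇒ u* = κ · V / ln(z/z₀)
u* = 0.4 × 15.8 / ln(11.2/1.43) = 0.4 × 15.8 / 2.0582
   = 6.3200 / 2.0582 = 3.0706 m/s

u* ≈ 3.071 m/s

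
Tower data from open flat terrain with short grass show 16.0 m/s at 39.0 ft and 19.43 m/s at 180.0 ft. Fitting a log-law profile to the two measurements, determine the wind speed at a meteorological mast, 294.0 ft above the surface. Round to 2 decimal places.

20.53 m/s

Log law: V ∝ ln(z/z₀). From the pair, with r = V₁/V₂ = 0.82347,
ln z₀ = (ln z₁ − r·ln z₂)/(1 − r) = (3.6636 − 0.82347×5.1930)/0.17653 = -3.4706 → z₀ = 0.03110 ft
V₃ = V₁ · ln(z₃/z₀)/ln(z₁/z₀) = 16.0 × 9.1542/7.1342 = 20.5303 m/s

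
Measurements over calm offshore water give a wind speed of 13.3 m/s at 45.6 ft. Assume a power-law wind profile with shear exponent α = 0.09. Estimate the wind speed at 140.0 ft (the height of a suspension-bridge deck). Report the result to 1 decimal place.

14.7 m/s

Power-law profile: V₂ = V₁ · (z₂/z₁)^α
V₂ = 13.3 × (140.0/45.6)^0.09 = 13.3 × (3.0702)^0.09
    = 13.3 × 1.1062 = 14.7128 m/s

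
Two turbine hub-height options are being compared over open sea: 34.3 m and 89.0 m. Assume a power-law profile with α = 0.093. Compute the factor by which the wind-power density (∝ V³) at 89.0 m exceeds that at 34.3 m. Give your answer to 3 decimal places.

Speed ratio: V_B/V_A = (z_B/z_A)^α = (89.0/34.3)^0.093 = (2.5948)^0.093 = 1.09273
Power-density ratio: P_B/P_A = (V_B/V_A)³ = (1.09273)³ = 1.30477

1.305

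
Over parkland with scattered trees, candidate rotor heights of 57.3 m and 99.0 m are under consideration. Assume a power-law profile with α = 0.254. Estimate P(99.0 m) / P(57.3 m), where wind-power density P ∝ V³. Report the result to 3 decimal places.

Speed ratio: V_B/V_A = (z_B/z_A)^α = (99.0/57.3)^0.254 = (1.7277)^0.254 = 1.14900
Power-density ratio: P_B/P_A = (V_B/V_A)³ = (1.14900)³ = 1.51691

1.517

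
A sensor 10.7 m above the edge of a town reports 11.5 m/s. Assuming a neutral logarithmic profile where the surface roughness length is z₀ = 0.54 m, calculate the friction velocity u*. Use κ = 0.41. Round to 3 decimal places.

Log law: V(z) = (u*/κ) · ln(z/z₀) ⇒ u* = κ · V / ln(z/z₀)
u* = 0.41 × 11.5 / ln(10.7/0.54) = 0.41 × 11.5 / 2.9864
   = 4.7150 / 2.9864 = 1.5788 m/s

u* ≈ 1.579 m/s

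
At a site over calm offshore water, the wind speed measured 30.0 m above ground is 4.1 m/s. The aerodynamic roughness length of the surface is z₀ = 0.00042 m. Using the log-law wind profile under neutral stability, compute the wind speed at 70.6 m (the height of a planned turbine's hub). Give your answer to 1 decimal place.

Log law: V(z) ∝ ln(z/z₀), so V₂/V₁ = ln(z₂/z₀) / ln(z₁/z₀).
ln(70.6/0.00042) = 12.0323, ln(30.0/0.00042) = 11.1765
V₂ = 4.1 × 12.0323/11.1765 = 4.1 × 1.0766 = 4.4140 m/s

4.4 m/s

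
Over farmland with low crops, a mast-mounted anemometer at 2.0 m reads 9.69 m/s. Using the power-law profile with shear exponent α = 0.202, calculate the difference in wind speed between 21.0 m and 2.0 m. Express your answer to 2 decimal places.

Power law: V₂ = V₁ · (z₂/z₁)^α = 9.69 × (10.5000)^0.202 = 15.5813 m/s
ΔV = 15.5813 − 9.69 = 5.8913 m/s

5.89 m/s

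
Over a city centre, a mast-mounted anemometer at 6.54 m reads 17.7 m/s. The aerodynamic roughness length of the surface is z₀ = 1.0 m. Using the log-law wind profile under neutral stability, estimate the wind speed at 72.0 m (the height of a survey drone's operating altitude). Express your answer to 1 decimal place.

Log law: V(z) ∝ ln(z/z₀), so V₂/V₁ = ln(z₂/z₀) / ln(z₁/z₀).
ln(72.0/1.0) = 4.2767, ln(6.54/1.0) = 1.8779
V₂ = 17.7 × 4.2767/1.8779 = 17.7 × 2.2773 = 40.3086 m/s

40.3 m/s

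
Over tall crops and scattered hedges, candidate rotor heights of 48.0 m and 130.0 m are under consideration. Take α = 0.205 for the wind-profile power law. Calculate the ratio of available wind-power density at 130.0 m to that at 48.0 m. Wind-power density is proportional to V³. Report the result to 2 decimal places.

Speed ratio: V_B/V_A = (z_B/z_A)^α = (130.0/48.0)^0.205 = (2.7083)^0.205 = 1.22660
Power-density ratio: P_B/P_A = (V_B/V_A)³ = (1.22660)³ = 1.84549

1.85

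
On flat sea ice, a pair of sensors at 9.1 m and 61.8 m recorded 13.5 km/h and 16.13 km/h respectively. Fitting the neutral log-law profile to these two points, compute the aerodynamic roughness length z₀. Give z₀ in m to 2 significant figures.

Log law: V(z) ∝ ln(z/z₀). With r = V₁/V₂ = 13.5/16.13 = 0.83695,
r · ln(z₂/z₀) = ln(z₁/z₀) ⇒ ln z₀ = (ln z₁ − r·ln z₂)/(1 − r)
ln z₀ = (2.20827 − 0.83695×4.12390) / 0.16305 = -7.6248
z₀ = exp(-7.6248) = 0.0004882 m

z₀ ≈ 0.00049 m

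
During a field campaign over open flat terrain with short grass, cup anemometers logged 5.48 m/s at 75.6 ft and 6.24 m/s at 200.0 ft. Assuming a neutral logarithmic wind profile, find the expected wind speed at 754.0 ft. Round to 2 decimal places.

7.28 m/s

Log law: V ∝ ln(z/z₀). From the pair, with r = V₁/V₂ = 0.87821,
ln z₀ = (ln z₁ − r·ln z₂)/(1 − r) = (4.3255 − 0.87821×5.2983)/0.12179 = -2.6894 → z₀ = 0.06792 ft
V₃ = V₁ · ln(z₃/z₀)/ln(z₁/z₀) = 5.48 × 9.3148/7.0148 = 7.2767 m/s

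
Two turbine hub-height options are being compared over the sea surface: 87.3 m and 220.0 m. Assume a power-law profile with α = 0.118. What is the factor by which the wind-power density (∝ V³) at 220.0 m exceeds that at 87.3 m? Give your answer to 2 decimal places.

1.39

Speed ratio: V_B/V_A = (z_B/z_A)^α = (220.0/87.3)^0.118 = (2.5200)^0.118 = 1.11523
Power-density ratio: P_B/P_A = (V_B/V_A)³ = (1.11523)³ = 1.38707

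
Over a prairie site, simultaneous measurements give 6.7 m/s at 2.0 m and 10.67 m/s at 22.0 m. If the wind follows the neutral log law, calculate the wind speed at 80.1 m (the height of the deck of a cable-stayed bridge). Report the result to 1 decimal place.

12.8 m/s

Log law: V ∝ ln(z/z₀). From the pair, with r = V₁/V₂ = 0.62793,
ln z₀ = (ln z₁ − r·ln z₂)/(1 − r) = (0.6931 − 0.62793×3.0910)/0.37207 = -3.3537 → z₀ = 0.03496 m
V₃ = V₁ · ln(z₃/z₀)/ln(z₁/z₀) = 6.7 × 7.7370/4.0468 = 12.8094 m/s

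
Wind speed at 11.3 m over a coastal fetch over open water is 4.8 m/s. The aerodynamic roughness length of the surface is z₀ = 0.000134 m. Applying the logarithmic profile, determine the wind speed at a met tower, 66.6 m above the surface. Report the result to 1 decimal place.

Log law: V(z) ∝ ln(z/z₀), so V₂/V₁ = ln(z₂/z₀) / ln(z₁/z₀).
ln(66.6/0.000134) = 13.1164, ln(11.3/0.000134) = 11.3425
V₂ = 4.8 × 13.1164/11.3425 = 4.8 × 1.1564 = 5.5507 m/s

5.6 m/s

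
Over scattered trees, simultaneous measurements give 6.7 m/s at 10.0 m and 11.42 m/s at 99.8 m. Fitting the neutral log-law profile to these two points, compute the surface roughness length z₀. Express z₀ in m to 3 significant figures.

z₀ ≈ 0.382 m

Log law: V(z) ∝ ln(z/z₀). With r = V₁/V₂ = 6.7/11.42 = 0.58669,
r · ln(z₂/z₀) = ln(z₁/z₀) ⇒ ln z₀ = (ln z₁ − r·ln z₂)/(1 − r)
ln z₀ = (2.30259 − 0.58669×4.60317) / 0.41331 = -0.9631
z₀ = exp(-0.9631) = 0.3817 m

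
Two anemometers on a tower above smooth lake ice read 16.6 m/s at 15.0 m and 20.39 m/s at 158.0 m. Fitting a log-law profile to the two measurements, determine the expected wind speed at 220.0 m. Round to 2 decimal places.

Log law: V ∝ ln(z/z₀). From the pair, with r = V₁/V₂ = 0.81412,
ln z₀ = (ln z₁ − r·ln z₂)/(1 − r) = (2.7081 − 0.81412×5.0626)/0.18588 = -7.6047 → z₀ = 0.0004981 m
V₃ = V₁ · ln(z₃/z₀)/ln(z₁/z₀) = 16.6 × 12.9984/10.3128 = 20.9228 m/s

20.92 m/s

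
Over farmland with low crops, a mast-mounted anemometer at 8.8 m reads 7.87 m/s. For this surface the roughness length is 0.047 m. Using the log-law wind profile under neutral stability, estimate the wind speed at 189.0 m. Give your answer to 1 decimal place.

Log law: V(z) ∝ ln(z/z₀), so V₂/V₁ = ln(z₂/z₀) / ln(z₁/z₀).
ln(189.0/0.047) = 8.2994, ln(8.8/0.047) = 5.2324
V₂ = 7.87 × 8.2994/5.2324 = 7.87 × 1.5862 = 12.4831 m/s

12.5 m/s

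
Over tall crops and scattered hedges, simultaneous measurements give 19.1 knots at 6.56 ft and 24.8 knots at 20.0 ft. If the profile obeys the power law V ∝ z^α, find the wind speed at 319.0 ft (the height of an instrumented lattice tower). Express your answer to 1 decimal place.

47.4 knots

First find α: α = ln(V₂/V₁)/ln(z₂/z₁) = ln(24.8/19.1)/ln(20.0/6.56) = 0.26116/1.11474 = 0.2343
Extrapolate from 20.0 ft to 319.0 ft: V₃ = 24.8 × (319.0/20.0)^0.2343 = 24.8 × 1.9133 = 47.4491 knots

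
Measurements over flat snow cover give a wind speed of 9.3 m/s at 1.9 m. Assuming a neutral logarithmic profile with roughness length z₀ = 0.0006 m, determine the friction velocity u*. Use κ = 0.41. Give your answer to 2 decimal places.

u* ≈ 0.47 m/s

Log law: V(z) = (u*/κ) · ln(z/z₀) ⇒ u* = κ · V / ln(z/z₀)
u* = 0.41 × 9.3 / ln(1.9/0.0006) = 0.41 × 9.3 / 8.0604
   = 3.8130 / 8.0604 = 0.4731 m/s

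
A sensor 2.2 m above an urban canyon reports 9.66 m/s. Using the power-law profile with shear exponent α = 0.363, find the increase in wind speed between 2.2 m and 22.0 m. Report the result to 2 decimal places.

12.62 m/s

Power law: V₂ = V₁ · (z₂/z₁)^α = 9.66 × (10.0000)^0.363 = 22.2832 m/s
ΔV = 22.2832 − 9.66 = 12.6232 m/s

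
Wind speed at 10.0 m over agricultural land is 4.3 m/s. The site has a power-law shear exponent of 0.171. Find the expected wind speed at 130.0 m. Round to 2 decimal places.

Power-law profile: V₂ = V₁ · (z₂/z₁)^α
V₂ = 4.3 × (130.0/10.0)^0.171 = 4.3 × (13.0000)^0.171
    = 4.3 × 1.5505 = 6.6673 m/s

6.67 m/s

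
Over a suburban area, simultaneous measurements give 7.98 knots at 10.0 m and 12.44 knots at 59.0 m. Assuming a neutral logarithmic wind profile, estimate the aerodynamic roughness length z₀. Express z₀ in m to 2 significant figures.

z₀ ≈ 0.42 m

Log law: V(z) ∝ ln(z/z₀). With r = V₁/V₂ = 7.98/12.44 = 0.64148,
r · ln(z₂/z₀) = ln(z₁/z₀) ⇒ ln z₀ = (ln z₁ − r·ln z₂)/(1 − r)
ln z₀ = (2.30259 − 0.64148×4.07754) / 0.35852 = -0.8732
z₀ = exp(-0.8732) = 0.4176 m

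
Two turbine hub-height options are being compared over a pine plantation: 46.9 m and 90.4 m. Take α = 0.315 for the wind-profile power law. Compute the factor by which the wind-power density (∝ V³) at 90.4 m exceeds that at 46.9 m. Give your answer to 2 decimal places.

Speed ratio: V_B/V_A = (z_B/z_A)^α = (90.4/46.9)^0.315 = (1.9275)^0.315 = 1.22963
Power-density ratio: P_B/P_A = (V_B/V_A)³ = (1.22963)³ = 1.85918

1.86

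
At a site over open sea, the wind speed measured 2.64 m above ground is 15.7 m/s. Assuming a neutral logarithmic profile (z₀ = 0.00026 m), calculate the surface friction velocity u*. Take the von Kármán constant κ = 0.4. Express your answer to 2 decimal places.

u* ≈ 0.68 m/s

Log law: V(z) = (u*/κ) · ln(z/z₀) ⇒ u* = κ · V / ln(z/z₀)
u* = 0.4 × 15.7 / ln(2.64/0.00026) = 0.4 × 15.7 / 9.2256
   = 6.2800 / 9.2256 = 0.6807 m/s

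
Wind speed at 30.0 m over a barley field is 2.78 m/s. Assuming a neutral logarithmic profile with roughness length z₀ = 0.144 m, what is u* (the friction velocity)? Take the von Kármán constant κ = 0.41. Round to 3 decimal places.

Log law: V(z) = (u*/κ) · ln(z/z₀) ⇒ u* = κ · V / ln(z/z₀)
u* = 0.41 × 2.78 / ln(30.0/0.144) = 0.41 × 2.78 / 5.3391
   = 1.1398 / 5.3391 = 0.2135 m/s

u* ≈ 0.213 m/s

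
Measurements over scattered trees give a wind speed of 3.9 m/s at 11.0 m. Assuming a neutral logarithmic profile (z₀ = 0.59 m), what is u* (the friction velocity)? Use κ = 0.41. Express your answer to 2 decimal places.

Log law: V(z) = (u*/κ) · ln(z/z₀) ⇒ u* = κ · V / ln(z/z₀)
u* = 0.41 × 3.9 / ln(11.0/0.59) = 0.41 × 3.9 / 2.9255
   = 1.5990 / 2.9255 = 0.5466 m/s

u* ≈ 0.55 m/s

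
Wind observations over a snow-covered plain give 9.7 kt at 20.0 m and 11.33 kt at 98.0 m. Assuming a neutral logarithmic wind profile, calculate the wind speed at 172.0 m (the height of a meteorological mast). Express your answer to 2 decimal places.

11.91 kt

Log law: V ∝ ln(z/z₀). From the pair, with r = V₁/V₂ = 0.85613,
ln z₀ = (ln z₁ − r·ln z₂)/(1 − r) = (2.9957 − 0.85613×4.5850)/0.14387 = -6.4617 → z₀ = 0.001562 m
V₃ = V₁ · ln(z₃/z₀)/ln(z₁/z₀) = 9.7 × 11.6092/9.4574 = 11.9070 kt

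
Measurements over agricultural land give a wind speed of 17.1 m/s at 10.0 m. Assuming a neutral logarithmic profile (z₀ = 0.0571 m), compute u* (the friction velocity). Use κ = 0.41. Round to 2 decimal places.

Log law: V(z) = (u*/κ) · ln(z/z₀) ⇒ u* = κ · V / ln(z/z₀)
u* = 0.41 × 17.1 / ln(10.0/0.0571) = 0.41 × 17.1 / 5.1655
   = 7.0110 / 5.1655 = 1.3573 m/s

u* ≈ 1.36 m/s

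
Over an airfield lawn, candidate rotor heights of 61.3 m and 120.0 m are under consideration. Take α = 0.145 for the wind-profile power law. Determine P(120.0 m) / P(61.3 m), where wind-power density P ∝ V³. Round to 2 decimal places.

Speed ratio: V_B/V_A = (z_B/z_A)^α = (120.0/61.3)^0.145 = (1.9576)^0.145 = 1.10230
Power-density ratio: P_B/P_A = (V_B/V_A)³ = (1.10230)³ = 1.33936

1.34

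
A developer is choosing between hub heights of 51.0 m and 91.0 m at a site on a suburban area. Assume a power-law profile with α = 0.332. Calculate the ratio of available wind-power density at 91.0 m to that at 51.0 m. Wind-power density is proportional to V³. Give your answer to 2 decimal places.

Speed ratio: V_B/V_A = (z_B/z_A)^α = (91.0/51.0)^0.332 = (1.7843)^0.332 = 1.21196
Power-density ratio: P_B/P_A = (V_B/V_A)³ = (1.21196)³ = 1.78019

1.78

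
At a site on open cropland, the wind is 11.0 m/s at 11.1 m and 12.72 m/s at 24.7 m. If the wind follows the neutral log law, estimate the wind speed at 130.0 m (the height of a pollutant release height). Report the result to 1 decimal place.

16.3 m/s

Log law: V ∝ ln(z/z₀). From the pair, with r = V₁/V₂ = 0.86478,
ln z₀ = (ln z₁ − r·ln z₂)/(1 − r) = (2.4069 − 0.86478×3.2068)/0.13522 = -2.7084 → z₀ = 0.06664 m
V₃ = V₁ · ln(z₃/z₀)/ln(z₁/z₀) = 11.0 × 7.5760/5.1154 = 16.2912 m/s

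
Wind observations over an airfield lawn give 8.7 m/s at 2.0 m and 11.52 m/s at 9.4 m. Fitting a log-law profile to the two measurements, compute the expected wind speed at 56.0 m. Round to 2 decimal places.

Log law: V ∝ ln(z/z₀). From the pair, with r = V₁/V₂ = 0.75521,
ln z₀ = (ln z₁ − r·ln z₂)/(1 − r) = (0.6931 − 0.75521×2.2407)/0.24479 = -4.0812 → z₀ = 0.01689 m
V₃ = V₁ · ln(z₃/z₀)/ln(z₁/z₀) = 8.7 × 8.1066/4.7744 = 14.7720 m/s

14.77 m/s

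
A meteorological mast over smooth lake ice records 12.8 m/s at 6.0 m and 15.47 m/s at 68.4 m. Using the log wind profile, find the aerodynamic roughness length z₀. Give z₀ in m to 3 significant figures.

Log law: V(z) ∝ ln(z/z₀). With r = V₁/V₂ = 12.8/15.47 = 0.82741,
r · ln(z₂/z₀) = ln(z₁/z₀) ⇒ ln z₀ = (ln z₁ − r·ln z₂)/(1 − r)
ln z₀ = (1.79176 − 0.82741×4.22537) / 0.17259 = -9.8750
z₀ = exp(-9.8750) = 0.00005144 m

z₀ ≈ 0.0000514 m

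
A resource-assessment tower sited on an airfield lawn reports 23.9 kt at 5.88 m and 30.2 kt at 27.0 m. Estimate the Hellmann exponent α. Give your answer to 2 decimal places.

α ≈ 0.15

Power law: V₂/V₁ = (z₂/z₁)^α ⇒ α = ln(V₂/V₁) / ln(z₂/z₁)
α = ln(30.2/23.9) / ln(27.0/5.88) = ln(1.2636) / ln(4.5918)
  = 0.23396 / 1.52428 = 0.15349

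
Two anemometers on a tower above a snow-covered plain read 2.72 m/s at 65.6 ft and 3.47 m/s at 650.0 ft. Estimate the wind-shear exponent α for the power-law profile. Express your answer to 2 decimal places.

Power law: V₂/V₁ = (z₂/z₁)^α ⇒ α = ln(V₂/V₁) / ln(z₂/z₁)
α = ln(3.47/2.72) / ln(650.0/65.6) = ln(1.2757) / ln(9.9085)
  = 0.24352 / 2.29340 = 0.10618

α ≈ 0.11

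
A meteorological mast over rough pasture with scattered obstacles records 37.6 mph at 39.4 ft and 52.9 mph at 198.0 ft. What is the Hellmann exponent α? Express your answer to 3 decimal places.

α ≈ 0.211

Power law: V₂/V₁ = (z₂/z₁)^α ⇒ α = ln(V₂/V₁) / ln(z₂/z₁)
α = ln(52.9/37.6) / ln(198.0/39.4) = ln(1.4069) / ln(5.0254)
  = 0.34140 / 1.61450 = 0.21146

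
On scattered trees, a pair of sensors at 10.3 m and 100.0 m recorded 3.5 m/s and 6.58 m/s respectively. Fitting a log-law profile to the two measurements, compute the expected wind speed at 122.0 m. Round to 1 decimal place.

6.8 m/s

Log law: V ∝ ln(z/z₀). From the pair, with r = V₁/V₂ = 0.53191,
ln z₀ = (ln z₁ − r·ln z₂)/(1 − r) = (2.3321 − 0.53191×4.6052)/0.46809 = -0.2508 → z₀ = 0.7781 m
V₃ = V₁ · ln(z₃/z₀)/ln(z₁/z₀) = 3.5 × 5.0549/2.5830 = 6.8494 m/s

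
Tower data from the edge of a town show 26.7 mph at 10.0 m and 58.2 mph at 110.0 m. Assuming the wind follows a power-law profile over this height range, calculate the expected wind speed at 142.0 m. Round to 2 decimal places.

63.24 mph

First find α: α = ln(V₂/V₁)/ln(z₂/z₁) = ln(58.2/26.7)/ln(110.0/10.0) = 0.77922/2.39790 = 0.3250
Extrapolate from 110.0 m to 142.0 m: V₃ = 58.2 × (142.0/110.0)^0.3250 = 58.2 × 1.0865 = 63.2353 mph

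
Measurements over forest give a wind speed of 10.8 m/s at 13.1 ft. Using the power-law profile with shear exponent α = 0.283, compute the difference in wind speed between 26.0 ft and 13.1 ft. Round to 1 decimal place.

2.3 m/s

Power law: V₂ = V₁ · (z₂/z₁)^α = 10.8 × (1.9847)^0.283 = 13.1121 m/s
ΔV = 13.1121 − 10.8 = 2.3121 m/s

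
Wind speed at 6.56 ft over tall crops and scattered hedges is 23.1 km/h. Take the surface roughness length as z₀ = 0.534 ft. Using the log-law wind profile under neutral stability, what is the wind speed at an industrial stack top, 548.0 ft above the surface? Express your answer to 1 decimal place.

Log law: V(z) ∝ ln(z/z₀), so V₂/V₁ = ln(z₂/z₀) / ln(z₁/z₀).
ln(548.0/0.534) = 6.9336, ln(6.56/0.534) = 2.5084
V₂ = 23.1 × 6.9336/2.5084 = 23.1 × 2.7642 = 63.8535 km/h

63.9 km/h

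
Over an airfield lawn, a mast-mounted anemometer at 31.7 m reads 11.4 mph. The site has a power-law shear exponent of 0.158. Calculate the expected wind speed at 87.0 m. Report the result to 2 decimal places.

13.37 mph

Power-law profile: V₂ = V₁ · (z₂/z₁)^α
V₂ = 11.4 × (87.0/31.7)^0.158 = 11.4 × (2.7445)^0.158
    = 11.4 × 1.1729 = 13.3715 mph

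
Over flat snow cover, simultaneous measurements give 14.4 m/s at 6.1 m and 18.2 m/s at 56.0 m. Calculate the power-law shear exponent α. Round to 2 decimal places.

Power law: V₂/V₁ = (z₂/z₁)^α ⇒ α = ln(V₂/V₁) / ln(z₂/z₁)
α = ln(18.2/14.4) / ln(56.0/6.1) = ln(1.2639) / ln(9.1803)
  = 0.23419 / 2.21706 = 0.10563

α ≈ 0.11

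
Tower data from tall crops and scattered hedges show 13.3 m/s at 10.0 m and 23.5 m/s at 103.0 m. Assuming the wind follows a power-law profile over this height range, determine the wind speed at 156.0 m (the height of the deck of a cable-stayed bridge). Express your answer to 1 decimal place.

26.0 m/s

First find α: α = ln(V₂/V₁)/ln(z₂/z₁) = ln(23.5/13.3)/ln(103.0/10.0) = 0.56924/2.33214 = 0.2441
Extrapolate from 103.0 m to 156.0 m: V₃ = 23.5 × (156.0/103.0)^0.2441 = 23.5 × 1.1066 = 26.0060 m/s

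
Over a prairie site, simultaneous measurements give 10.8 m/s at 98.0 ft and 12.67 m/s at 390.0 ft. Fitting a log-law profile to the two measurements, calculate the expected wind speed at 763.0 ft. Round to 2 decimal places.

13.58 m/s

Log law: V ∝ ln(z/z₀). From the pair, with r = V₁/V₂ = 0.85241,
ln z₀ = (ln z₁ − r·ln z₂)/(1 − r) = (4.5850 − 0.85241×5.9661)/0.14759 = -3.3919 → z₀ = 0.03364 ft
V₃ = V₁ · ln(z₃/z₀)/ln(z₁/z₀) = 10.8 × 10.0292/7.9769 = 13.5786 m/s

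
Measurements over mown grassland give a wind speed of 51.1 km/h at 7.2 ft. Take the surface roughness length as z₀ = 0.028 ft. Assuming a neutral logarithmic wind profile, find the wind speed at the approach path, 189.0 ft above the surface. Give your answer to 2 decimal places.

Log law: V(z) ∝ ln(z/z₀), so V₂/V₁ = ln(z₂/z₀) / ln(z₁/z₀).
ln(189.0/0.028) = 8.8173, ln(7.2/0.028) = 5.5496
V₂ = 51.1 × 8.8173/5.5496 = 51.1 × 1.5888 = 81.1881 km/h

81.19 km/h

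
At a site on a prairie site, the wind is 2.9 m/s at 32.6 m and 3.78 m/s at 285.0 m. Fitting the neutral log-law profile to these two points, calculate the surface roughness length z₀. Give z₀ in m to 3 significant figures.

Log law: V(z) ∝ ln(z/z₀). With r = V₁/V₂ = 2.9/3.78 = 0.76720,
r · ln(z₂/z₀) = ln(z₁/z₀) ⇒ ln z₀ = (ln z₁ − r·ln z₂)/(1 − r)
ln z₀ = (3.48431 − 0.76720×5.65249) / 0.23280 = -3.6608
z₀ = exp(-3.6608) = 0.02571 m

z₀ ≈ 0.0257 m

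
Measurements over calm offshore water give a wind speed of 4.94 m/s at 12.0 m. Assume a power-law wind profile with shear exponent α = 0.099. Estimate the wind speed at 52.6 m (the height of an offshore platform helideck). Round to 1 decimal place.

5.7 m/s

Power-law profile: V₂ = V₁ · (z₂/z₁)^α
V₂ = 4.94 × (52.6/12.0)^0.099 = 4.94 × (4.3833)^0.099
    = 4.94 × 1.1575 = 5.7183 m/s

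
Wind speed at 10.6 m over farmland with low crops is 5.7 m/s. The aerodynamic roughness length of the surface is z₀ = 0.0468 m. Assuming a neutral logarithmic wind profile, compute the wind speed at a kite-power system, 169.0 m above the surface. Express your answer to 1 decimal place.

8.6 m/s

Log law: V(z) ∝ ln(z/z₀), so V₂/V₁ = ln(z₂/z₀) / ln(z₁/z₀).
ln(169.0/0.0468) = 8.1918, ln(10.6/0.0468) = 5.4227
V₂ = 5.7 × 8.1918/5.4227 = 5.7 × 1.5106 = 8.6106 m/s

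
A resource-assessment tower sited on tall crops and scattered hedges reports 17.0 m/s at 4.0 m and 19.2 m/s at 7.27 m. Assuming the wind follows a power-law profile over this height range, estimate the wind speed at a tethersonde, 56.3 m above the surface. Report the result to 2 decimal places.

First find α: α = ln(V₂/V₁)/ln(z₂/z₁) = ln(19.2/17.0)/ln(7.27/4.0) = 0.12170/0.59746 = 0.2037
Extrapolate from 7.27 m to 56.3 m: V₃ = 19.2 × (56.3/7.27)^0.2037 = 19.2 × 1.5173 = 29.1324 m/s

29.13 m/s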